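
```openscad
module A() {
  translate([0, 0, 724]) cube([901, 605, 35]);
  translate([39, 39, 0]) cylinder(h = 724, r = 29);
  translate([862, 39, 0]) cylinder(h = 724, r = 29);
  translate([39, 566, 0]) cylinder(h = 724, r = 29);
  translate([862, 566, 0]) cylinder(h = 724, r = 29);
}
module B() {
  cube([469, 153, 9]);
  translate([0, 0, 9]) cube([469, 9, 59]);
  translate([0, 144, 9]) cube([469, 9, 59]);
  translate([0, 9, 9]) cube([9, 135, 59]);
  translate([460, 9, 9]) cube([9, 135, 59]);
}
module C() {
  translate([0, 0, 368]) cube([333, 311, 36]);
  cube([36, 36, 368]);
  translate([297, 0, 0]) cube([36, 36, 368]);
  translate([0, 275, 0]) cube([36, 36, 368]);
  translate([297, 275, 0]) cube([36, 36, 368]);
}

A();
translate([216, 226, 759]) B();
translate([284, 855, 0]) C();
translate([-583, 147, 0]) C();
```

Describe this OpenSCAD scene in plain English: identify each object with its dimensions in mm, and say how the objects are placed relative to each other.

A is a table with a 901×605 mm rectangular top, 35 mm thick, top surface at z = 759 mm, supported by four round legs of 58 mm diameter, each leg's bounding box inset 10 mm from the nearest pair of top edges, running from the floor.

B is an open-topped rectangular box: outside dimensions 469×153×68 mm, with a uniform wall and base thickness of 9 mm. The base is a full 469×153 slab on the floor; four walls sit on top of the base. The front and back walls (the −y and +y sides) span the full width; the two side walls fit between them.

C is a four-legged stool. The seat is 333×311 mm, 36 mm thick, top at z = 404 mm. It stands on four square legs, each 36×36 mm in cross-section, from z = 0 to the seat underside, each flush with a corner of the seat.

The open box is on top of the table, centred. Two stools sit around the table at the +y, −x sides.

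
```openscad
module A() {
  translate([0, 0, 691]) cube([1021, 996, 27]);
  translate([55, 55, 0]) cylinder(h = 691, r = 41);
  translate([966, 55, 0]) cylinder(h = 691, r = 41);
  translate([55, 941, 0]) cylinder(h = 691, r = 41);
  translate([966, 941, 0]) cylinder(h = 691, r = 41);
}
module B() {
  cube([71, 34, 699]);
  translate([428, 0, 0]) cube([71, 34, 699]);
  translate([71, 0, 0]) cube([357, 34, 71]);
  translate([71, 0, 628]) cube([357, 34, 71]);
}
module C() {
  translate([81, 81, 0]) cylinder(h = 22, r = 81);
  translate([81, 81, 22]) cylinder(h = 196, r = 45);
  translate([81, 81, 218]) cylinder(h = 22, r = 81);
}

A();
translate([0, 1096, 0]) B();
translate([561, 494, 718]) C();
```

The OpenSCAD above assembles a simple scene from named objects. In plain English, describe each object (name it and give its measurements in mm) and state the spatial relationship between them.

A is a rectangular dining table. The top is 1021×996×27 mm with its upper surface at z = 718 mm. It stands on four round legs of 82 mm diameter, each leg's bounding box inset 14 mm from the nearest pair of top edges, running from the floor to the underside of the top.

B is a picture frame with a 357×557 mm rectangular opening (x by z) and a uniform 71 mm border on every side. Frame depth is 34 mm along y. It is built from two vertical stiles running the full outside height and two horizontal rails spanning the gap between the stiles.

C is a spool: two coaxial disc flanges of radius 81 mm and thickness 22 mm, joined by a core cylinder of radius 45 mm and height 196 mm. The lower flange rests on z = 0 and the three cylinders share a vertical axis.

The picture frame is on the floor beside the table on its +y side. The spool is on top of the table.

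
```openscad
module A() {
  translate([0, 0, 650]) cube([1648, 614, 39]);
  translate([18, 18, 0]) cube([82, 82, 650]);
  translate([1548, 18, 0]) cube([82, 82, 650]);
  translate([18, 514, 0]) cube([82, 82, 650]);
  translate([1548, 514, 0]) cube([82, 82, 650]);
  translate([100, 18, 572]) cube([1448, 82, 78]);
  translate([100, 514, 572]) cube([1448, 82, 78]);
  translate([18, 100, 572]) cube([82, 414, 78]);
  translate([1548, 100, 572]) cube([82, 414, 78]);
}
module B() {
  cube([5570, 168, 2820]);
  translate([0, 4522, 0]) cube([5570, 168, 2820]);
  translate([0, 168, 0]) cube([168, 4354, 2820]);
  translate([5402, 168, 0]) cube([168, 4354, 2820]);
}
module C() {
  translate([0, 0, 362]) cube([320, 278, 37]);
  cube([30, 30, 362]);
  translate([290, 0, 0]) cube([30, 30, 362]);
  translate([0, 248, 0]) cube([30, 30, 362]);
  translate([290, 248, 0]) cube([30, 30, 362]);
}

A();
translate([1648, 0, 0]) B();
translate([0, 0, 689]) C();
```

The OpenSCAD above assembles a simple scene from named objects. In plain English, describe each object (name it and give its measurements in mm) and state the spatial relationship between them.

A is a table with a 1648×614 mm rectangular top, 39 mm thick, top surface at z = 689 mm, supported by four 82×82 mm square legs, each inset 18 mm from the nearest pair of top edges, running from the floor. Four apron rails, 82 mm thick and 78 mm tall, run between adjacent legs with their top edges flush with the underside of the top and their outer faces flush with the legs' outer faces.

B is the wall frame of a small rectangular building: four walls, each 2820 mm tall and 168 mm thick, enclosing a footprint 5570 mm (x) by 4690 mm (y) outside-to-outside, with no floor or roof. The front and back walls (the −y and +y sides) span the full width; the two side walls fit between them.

C is a simple wooden stool: a rectangular seat 320 mm (x) by 278 mm (y), 37 mm thick, top face at z = 399 mm, on four square legs, each 30×30 mm in cross-section. The legs rest on z = 0, each flush with a corner of the seat.

The house frame is against the table's +x side, with their −y faces flush. The stool is on top of the table.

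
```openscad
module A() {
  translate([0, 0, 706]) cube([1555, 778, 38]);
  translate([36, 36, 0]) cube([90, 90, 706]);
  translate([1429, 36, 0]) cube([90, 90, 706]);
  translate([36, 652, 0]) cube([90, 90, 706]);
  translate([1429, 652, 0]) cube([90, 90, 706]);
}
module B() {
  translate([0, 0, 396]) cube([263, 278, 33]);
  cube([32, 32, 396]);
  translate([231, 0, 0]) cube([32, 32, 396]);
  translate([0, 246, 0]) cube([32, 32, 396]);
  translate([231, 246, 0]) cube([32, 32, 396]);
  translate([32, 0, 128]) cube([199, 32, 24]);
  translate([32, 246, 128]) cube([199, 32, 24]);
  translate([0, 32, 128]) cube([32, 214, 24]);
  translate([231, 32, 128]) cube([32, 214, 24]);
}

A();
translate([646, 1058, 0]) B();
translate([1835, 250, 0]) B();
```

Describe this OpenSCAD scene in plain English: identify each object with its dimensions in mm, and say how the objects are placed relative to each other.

A is a table: top 1555 mm (x) × 778 mm (y), 38 mm thick, upper face at z = 744 mm, on four 90×90 mm square legs, each inset 36 mm from the nearest pair of top edges, running from z = 0 to the bottom of the top.

B is a simple wooden stool: a rectangular seat 263 mm (x) by 278 mm (y), 33 mm thick, top face at z = 429 mm, on four square legs, each 32×32 mm in cross-section. The legs rest on z = 0, each flush with a corner of the seat. Four stretchers, 32 mm wide and 24 mm tall, connect adjacent legs with their undersides at z = 128 mm, each running between the inner faces of the legs it joins and aligned with the legs' outer faces on the other axis.

Two stools sit around the table at the +y, +x sides.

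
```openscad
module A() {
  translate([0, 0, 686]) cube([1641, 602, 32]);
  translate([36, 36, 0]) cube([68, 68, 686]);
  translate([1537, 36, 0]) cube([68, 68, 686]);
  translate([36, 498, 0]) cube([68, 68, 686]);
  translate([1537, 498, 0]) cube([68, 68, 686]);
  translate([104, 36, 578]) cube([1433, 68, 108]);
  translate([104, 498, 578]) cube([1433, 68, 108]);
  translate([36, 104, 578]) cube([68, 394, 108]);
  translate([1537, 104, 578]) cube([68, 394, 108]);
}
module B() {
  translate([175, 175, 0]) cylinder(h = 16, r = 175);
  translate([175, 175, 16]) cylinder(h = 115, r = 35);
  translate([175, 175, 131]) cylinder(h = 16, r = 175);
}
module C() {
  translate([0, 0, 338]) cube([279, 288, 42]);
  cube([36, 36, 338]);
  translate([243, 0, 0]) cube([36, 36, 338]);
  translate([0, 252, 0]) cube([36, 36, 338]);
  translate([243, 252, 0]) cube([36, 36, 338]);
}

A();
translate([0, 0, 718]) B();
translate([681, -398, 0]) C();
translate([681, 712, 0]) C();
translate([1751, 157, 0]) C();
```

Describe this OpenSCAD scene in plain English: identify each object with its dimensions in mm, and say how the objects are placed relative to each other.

A is a rectangular dining table. The top is 1641×602×32 mm with its upper surface at z = 718 mm. It stands on four 68×68 mm square legs, each inset 36 mm from the nearest pair of top edges, running from the floor to the underside of the top. Four apron rails, 68 mm thick and 108 mm tall, run between adjacent legs with their top edges flush with the underside of the top and their outer faces flush with the legs' outer faces.

B is a spool: two coaxial disc flanges of radius 175 mm and thickness 16 mm, joined by a core cylinder of radius 35 mm and height 115 mm. The lower flange rests on z = 0 and the three cylinders share a vertical axis.

C is a four-legged stool. The seat is 279×288 mm, 42 mm thick, top at z = 380 mm. It stands on four square legs, each 36×36 mm in cross-section, from z = 0 to the seat underside, each flush with a corner of the seat.

The spool is on top of the table. Three stools sit around the table at the −y, +y, +x sides.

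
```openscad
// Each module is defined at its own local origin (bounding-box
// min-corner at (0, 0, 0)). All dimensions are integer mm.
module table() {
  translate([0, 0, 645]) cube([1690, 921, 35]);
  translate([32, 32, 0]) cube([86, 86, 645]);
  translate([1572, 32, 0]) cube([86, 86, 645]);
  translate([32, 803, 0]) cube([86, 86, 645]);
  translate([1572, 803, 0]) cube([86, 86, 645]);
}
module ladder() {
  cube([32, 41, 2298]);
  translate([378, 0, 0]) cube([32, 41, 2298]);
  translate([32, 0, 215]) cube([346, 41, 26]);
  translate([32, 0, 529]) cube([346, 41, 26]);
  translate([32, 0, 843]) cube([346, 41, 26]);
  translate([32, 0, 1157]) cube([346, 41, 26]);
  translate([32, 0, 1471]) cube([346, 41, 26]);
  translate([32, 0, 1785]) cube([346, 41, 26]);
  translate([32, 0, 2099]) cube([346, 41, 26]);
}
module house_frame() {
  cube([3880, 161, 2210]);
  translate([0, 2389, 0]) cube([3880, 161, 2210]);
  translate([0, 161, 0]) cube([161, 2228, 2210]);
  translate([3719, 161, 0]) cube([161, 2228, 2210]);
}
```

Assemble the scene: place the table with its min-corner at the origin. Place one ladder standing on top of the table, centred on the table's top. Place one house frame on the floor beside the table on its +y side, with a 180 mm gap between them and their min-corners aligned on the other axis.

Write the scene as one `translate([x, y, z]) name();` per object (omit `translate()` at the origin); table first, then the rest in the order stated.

table();
translate([640, 440, 680]) ladder();
translate([0, 1101, 0]) house_frame();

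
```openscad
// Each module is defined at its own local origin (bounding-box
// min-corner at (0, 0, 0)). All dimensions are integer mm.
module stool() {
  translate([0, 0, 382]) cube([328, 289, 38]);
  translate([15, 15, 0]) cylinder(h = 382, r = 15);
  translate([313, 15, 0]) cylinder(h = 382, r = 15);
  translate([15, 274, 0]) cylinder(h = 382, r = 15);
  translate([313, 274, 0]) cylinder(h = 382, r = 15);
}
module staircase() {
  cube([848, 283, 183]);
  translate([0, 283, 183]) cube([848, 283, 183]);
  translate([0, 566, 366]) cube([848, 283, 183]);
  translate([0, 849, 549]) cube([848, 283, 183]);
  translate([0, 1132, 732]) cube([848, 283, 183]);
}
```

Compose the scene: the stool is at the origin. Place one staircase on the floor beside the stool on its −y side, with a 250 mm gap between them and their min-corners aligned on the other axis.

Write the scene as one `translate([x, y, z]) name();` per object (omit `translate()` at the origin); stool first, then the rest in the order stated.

stool();
translate([0, -1665, 0]) staircase();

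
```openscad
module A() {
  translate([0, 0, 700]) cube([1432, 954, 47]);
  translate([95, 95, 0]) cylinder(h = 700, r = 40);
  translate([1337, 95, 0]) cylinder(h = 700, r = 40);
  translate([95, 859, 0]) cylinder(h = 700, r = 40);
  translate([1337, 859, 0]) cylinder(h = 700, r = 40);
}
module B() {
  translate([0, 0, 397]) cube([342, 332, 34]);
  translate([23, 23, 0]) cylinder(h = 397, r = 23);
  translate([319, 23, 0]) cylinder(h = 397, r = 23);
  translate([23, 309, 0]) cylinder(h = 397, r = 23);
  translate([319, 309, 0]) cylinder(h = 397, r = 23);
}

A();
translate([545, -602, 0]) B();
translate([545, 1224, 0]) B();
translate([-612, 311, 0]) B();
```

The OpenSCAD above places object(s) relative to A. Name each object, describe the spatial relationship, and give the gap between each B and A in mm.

A is a table. B is a stool. Three stools sit around the table at the −y, +y, −x sides. The gap between each stool and the table is 270 mm.

Each stool's nearest face is 270 mm from the table's bounding box.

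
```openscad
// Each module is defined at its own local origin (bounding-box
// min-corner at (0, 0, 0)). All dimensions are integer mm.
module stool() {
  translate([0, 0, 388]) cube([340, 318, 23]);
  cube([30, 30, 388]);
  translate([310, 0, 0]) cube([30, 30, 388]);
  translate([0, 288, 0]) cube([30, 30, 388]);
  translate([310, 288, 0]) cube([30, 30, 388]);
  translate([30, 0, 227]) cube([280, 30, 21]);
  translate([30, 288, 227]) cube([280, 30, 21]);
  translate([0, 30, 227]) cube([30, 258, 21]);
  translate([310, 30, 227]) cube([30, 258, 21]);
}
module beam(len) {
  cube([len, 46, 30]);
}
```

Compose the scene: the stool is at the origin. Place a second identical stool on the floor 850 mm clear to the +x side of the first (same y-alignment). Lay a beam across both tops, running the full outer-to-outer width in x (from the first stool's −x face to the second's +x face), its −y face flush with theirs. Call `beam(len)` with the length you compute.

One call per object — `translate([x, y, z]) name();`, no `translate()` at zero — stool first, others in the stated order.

stool();
translate([1190, 0, 0]) stool();
translate([0, 0, 411]) beam(1530);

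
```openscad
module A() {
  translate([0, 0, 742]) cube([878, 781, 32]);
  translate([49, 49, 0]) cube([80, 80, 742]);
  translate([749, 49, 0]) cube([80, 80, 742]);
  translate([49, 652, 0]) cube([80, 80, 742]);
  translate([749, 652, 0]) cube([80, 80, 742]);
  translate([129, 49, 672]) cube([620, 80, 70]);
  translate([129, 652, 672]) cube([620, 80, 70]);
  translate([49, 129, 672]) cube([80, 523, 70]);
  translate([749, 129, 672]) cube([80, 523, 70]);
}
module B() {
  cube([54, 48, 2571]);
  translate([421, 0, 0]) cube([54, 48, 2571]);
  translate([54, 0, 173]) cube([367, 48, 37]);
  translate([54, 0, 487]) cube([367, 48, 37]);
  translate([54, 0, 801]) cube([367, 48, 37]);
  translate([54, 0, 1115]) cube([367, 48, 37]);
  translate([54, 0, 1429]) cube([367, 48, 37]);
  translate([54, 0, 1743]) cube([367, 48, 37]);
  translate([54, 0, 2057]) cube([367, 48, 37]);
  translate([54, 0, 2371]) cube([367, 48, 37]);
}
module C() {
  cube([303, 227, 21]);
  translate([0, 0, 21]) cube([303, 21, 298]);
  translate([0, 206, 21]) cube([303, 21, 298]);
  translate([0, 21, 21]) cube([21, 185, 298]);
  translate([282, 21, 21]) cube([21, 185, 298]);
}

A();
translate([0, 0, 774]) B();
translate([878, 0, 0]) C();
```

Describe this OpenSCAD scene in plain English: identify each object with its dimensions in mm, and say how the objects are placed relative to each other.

A is a table: top 878 mm (x) × 781 mm (y), 32 mm thick, upper face at z = 774 mm, on four 80×80 mm square legs, each inset 49 mm from the nearest pair of top edges, running from z = 0 to the bottom of the top. Four apron rails, 80 mm thick and 70 mm tall, run between adjacent legs with their top edges flush with the underside of the top and their outer faces flush with the legs' outer faces.

B is a wooden ladder with two side rails of 54×48 mm section and 2571 mm height, set 475 mm apart overall. Between them run 8 rectangular rungs (48 mm deep, 37 mm thick), front faces flush with the rails' −y face. The bottom of the first rung is 173 mm above the floor and each subsequent rung is 314 mm higher than the one below.

C is an open storage box with external size 303×227×319 mm and wall thickness 21 mm (the base is also 21 mm thick). The base covers the whole footprint; the four walls stand on the base, with the y-facing walls full-width and the x-facing walls fitting between their inner faces.

The ladder is on top of the table. The open box is against the table's +x side, with their −y faces flush.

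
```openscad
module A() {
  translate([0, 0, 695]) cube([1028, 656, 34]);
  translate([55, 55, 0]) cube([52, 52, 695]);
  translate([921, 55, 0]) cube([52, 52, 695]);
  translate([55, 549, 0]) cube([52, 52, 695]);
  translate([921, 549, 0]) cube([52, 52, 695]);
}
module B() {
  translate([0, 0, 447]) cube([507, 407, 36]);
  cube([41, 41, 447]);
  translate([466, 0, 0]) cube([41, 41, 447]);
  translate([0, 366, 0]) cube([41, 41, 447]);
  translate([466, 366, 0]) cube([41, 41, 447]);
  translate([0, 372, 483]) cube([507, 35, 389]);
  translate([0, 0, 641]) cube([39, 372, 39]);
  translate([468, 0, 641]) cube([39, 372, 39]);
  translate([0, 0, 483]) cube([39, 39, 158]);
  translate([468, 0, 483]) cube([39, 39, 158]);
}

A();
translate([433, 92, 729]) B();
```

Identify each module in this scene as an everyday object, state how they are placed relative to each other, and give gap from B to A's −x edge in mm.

The chair's min-x is at 433; the table's min-x is 0; gap = 433 mm.

A is a table. B is a chair. The chair is on top of the table. The gap from the chair to the table's −x edge is 433 mm.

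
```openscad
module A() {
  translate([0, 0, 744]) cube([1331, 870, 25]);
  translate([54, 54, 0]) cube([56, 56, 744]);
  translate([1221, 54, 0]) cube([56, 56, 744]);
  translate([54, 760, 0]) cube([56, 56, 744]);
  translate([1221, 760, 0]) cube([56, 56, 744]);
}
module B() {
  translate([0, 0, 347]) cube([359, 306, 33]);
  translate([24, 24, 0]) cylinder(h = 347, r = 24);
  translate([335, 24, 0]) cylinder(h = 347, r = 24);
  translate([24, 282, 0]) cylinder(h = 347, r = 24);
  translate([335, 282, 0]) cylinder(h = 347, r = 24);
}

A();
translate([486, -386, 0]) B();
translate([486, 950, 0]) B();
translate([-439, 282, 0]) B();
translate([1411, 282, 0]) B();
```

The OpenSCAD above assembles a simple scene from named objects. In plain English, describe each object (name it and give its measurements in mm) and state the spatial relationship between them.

A is a table with a 1331×870 mm rectangular top, 25 mm thick, top surface at z = 769 mm, supported by four 56×56 mm square legs, each inset 54 mm from the nearest pair of top edges, running from the floor.

B is a four-legged stool. The seat is 359×306 mm, 33 mm thick, top at z = 380 mm. It stands on four round legs, each 48 mm in diameter, from z = 0 to the seat underside, each leg's axis is inset half a diameter from the nearest pair of seat edges (so the leg's bounding box is flush with the corner).

Four stools sit around the table at the −y, +y, −x, +x sides.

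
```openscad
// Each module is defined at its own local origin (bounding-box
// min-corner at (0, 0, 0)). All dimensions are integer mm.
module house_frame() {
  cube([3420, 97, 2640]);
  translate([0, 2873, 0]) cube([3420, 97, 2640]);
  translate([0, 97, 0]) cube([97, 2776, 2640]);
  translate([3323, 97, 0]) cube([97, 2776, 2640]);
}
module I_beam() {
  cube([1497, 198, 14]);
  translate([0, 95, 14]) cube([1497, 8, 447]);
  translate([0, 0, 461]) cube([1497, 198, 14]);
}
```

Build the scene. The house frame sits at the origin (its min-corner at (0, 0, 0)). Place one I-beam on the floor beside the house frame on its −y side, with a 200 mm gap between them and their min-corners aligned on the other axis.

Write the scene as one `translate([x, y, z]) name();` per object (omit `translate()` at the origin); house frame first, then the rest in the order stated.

house_frame();
translate([0, -398, 0]) I_beam();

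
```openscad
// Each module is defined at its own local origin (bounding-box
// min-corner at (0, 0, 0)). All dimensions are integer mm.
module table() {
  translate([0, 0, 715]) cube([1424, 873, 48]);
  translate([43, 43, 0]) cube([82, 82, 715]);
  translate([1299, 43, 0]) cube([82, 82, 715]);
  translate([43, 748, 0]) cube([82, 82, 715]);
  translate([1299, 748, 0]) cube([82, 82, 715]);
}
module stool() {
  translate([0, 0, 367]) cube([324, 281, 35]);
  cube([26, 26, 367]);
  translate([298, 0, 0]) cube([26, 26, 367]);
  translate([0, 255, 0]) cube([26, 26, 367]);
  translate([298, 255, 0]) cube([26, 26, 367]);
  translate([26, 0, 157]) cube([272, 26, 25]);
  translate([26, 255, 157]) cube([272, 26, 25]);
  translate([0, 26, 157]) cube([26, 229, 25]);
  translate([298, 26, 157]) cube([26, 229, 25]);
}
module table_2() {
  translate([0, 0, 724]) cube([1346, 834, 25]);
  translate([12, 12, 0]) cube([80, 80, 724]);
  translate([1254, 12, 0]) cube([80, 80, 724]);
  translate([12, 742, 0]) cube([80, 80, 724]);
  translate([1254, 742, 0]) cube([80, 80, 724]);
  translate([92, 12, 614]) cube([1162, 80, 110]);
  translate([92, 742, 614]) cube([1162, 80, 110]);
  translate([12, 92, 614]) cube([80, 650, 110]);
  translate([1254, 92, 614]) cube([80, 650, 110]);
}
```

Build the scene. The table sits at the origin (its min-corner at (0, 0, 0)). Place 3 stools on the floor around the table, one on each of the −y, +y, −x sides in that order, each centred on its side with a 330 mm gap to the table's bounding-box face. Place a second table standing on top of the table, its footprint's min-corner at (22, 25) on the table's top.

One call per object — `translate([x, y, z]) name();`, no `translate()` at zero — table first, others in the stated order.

table();
translate([550, -611, 0]) stool();
translate([550, 1203, 0]) stool();
translate([-654, 296, 0]) stool();
translate([22, 25, 763]) table_2();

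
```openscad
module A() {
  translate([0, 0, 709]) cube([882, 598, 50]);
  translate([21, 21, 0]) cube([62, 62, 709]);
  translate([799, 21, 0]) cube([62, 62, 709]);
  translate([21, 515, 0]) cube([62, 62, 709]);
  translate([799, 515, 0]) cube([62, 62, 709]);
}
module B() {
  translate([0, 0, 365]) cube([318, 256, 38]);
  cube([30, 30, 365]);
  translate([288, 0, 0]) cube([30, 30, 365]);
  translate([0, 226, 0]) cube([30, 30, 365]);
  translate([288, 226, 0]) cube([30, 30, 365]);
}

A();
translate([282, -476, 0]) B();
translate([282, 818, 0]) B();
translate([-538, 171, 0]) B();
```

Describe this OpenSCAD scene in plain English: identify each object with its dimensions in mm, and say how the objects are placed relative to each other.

A is a table: top 882 mm (x) × 598 mm (y), 50 mm thick, upper face at z = 759 mm, on four 62×62 mm square legs, each inset 21 mm from the nearest pair of top edges, running from z = 0 to the bottom of the top.

B is a four-legged stool. The seat is a 318×256×38 mm slab whose top surface is at z = 403 mm; four square legs, each 30×30 mm in cross-section, run from the floor (z = 0) to the underside of the seat, each flush with a corner of the seat.

Three stools sit around the table at the −y, +y, −x sides.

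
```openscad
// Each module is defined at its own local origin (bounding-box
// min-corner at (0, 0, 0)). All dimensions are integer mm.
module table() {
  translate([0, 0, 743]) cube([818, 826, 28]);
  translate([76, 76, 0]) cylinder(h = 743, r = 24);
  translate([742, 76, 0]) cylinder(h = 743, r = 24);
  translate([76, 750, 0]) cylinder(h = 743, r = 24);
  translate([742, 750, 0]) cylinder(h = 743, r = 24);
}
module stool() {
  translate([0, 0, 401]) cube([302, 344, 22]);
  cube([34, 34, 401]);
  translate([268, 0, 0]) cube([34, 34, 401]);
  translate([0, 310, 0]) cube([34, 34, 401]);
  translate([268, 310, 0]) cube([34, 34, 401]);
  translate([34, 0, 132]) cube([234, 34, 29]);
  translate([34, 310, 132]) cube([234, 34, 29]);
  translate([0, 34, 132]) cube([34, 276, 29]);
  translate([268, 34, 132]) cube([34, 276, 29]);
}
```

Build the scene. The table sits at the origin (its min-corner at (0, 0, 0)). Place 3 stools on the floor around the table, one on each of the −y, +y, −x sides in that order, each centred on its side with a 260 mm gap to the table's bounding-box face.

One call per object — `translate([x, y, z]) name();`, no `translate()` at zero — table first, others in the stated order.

table();
translate([258, -604, 0]) stool();
translate([258, 1086, 0]) stool();
translate([-562, 241, 0]) stool();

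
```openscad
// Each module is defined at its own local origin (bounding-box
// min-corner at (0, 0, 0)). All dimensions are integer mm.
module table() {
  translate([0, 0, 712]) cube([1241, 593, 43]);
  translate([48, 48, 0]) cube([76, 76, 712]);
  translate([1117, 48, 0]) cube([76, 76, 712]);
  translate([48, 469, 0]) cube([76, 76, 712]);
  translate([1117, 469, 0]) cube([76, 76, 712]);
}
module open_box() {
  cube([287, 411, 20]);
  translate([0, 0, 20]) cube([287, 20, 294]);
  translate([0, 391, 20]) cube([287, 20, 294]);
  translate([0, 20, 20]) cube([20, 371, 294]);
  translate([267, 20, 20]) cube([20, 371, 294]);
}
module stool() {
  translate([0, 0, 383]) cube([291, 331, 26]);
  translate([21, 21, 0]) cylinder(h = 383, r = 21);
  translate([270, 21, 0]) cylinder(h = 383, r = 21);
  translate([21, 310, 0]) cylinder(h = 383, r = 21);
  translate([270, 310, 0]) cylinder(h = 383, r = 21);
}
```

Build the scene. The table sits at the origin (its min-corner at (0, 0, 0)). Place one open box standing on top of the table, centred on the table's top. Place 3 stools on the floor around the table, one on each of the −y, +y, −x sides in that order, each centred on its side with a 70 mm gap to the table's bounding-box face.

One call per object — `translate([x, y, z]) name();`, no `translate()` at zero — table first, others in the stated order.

table();
translate([477, 91, 755]) open_box();
translate([475, -401, 0]) stool();
translate([475, 663, 0]) stool();
translate([-361, 131, 0]) stool();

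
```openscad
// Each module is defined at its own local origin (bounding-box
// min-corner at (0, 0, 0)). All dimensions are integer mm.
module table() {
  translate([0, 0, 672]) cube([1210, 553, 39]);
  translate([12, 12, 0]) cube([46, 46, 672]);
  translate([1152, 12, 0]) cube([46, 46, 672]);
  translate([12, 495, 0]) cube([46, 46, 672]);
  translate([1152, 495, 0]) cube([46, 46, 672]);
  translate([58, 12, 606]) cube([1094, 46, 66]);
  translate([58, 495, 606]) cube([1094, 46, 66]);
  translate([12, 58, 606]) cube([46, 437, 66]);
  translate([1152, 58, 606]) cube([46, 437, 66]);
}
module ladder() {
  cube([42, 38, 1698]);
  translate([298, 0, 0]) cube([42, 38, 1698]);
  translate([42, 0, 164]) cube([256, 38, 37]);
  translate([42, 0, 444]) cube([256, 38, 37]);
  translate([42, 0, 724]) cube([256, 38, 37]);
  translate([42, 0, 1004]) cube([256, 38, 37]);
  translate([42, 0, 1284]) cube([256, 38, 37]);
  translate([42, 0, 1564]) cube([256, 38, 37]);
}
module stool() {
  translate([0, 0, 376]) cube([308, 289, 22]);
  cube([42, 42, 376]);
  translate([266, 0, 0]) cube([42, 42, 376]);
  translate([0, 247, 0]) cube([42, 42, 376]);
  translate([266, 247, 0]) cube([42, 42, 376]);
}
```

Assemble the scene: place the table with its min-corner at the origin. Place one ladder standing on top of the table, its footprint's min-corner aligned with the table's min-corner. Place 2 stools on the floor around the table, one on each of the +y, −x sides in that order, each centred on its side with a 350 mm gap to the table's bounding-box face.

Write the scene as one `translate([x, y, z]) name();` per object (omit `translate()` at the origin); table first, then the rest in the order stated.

table();
translate([0, 0, 711]) ladder();
translate([451, 903, 0]) stool();
translate([-658, 132, 0]) stool();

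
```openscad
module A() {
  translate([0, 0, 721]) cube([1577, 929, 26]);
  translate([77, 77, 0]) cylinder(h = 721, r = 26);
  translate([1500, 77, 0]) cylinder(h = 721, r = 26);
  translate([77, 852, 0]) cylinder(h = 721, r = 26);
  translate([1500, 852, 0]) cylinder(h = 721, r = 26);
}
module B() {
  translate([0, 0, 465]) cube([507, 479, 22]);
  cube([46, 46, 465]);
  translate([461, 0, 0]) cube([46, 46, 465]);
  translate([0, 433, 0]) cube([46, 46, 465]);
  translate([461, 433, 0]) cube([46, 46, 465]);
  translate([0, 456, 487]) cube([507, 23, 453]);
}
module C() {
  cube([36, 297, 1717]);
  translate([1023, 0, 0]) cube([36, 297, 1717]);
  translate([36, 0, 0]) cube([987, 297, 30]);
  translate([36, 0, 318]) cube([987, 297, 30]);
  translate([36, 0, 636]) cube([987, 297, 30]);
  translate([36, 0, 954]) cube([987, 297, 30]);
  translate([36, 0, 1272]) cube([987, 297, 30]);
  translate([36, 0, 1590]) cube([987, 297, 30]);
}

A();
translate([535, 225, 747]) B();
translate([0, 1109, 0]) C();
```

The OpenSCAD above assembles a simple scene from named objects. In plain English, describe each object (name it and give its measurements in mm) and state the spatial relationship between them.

A is a rectangular dining table. The top is 1577×929×26 mm with its upper surface at z = 747 mm. It stands on four round legs of 52 mm diameter, each leg's bounding box inset 51 mm from the nearest pair of top edges, running from the floor to the underside of the top.

B is a chair: 507×479 mm seat, 22 mm thick, top at z = 487 mm, on four 46 mm square corner legs flush with the seat edges. A 23 mm thick backrest slab spans the full seat width, extending 453 mm above the seat top, its back face flush with the seat's +y edge.

C is a bookshelf 1059 mm wide overall, 297 mm deep and 1717 mm tall. The two sides are 36 mm thick vertical panels. 6 horizontal shelves of 30 mm thickness span between the inner faces of the sides; the lowest shelf sits on the floor and shelves are stacked with a clear vertical gap of 288 mm between each pair.

The chair is on top of the table, centred. The bookshelf is on the floor beside the table on its +y side.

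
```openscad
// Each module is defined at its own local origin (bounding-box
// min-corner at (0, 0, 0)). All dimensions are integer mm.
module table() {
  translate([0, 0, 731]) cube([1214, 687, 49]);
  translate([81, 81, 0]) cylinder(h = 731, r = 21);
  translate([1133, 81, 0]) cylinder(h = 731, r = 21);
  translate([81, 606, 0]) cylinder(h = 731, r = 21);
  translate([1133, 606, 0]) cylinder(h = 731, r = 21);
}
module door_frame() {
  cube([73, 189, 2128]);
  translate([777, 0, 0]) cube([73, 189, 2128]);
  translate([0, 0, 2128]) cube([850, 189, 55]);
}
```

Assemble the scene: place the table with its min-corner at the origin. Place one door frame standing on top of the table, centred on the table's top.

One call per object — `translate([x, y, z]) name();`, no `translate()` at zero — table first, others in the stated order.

table();
translate([182, 249, 780]) door_frame();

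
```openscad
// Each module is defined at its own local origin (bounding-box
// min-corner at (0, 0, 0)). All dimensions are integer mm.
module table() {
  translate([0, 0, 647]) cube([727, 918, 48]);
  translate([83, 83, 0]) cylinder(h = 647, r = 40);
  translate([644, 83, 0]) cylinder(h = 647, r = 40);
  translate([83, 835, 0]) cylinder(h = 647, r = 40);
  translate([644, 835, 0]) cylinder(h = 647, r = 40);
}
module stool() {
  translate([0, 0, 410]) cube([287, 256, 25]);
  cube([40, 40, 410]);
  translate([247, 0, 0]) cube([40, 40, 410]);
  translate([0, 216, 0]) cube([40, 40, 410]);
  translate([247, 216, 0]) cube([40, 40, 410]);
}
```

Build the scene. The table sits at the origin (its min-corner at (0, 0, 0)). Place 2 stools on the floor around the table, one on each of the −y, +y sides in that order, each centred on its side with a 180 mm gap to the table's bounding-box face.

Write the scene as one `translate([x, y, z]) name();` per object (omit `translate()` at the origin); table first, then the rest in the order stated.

table();
translate([220, -436, 0]) stool();
translate([220, 1098, 0]) stool();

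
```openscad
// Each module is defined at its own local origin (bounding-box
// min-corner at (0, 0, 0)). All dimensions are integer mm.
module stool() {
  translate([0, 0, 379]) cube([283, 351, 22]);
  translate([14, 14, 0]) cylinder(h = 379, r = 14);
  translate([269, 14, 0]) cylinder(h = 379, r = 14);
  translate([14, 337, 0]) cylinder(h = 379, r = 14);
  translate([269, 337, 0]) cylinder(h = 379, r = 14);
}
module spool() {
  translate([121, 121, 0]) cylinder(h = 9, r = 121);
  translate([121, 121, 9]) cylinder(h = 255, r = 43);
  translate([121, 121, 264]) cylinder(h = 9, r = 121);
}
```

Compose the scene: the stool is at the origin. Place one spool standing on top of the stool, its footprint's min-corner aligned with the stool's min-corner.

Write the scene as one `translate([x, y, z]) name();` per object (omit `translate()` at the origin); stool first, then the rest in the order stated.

stool();
translate([0, 0, 401]) spool();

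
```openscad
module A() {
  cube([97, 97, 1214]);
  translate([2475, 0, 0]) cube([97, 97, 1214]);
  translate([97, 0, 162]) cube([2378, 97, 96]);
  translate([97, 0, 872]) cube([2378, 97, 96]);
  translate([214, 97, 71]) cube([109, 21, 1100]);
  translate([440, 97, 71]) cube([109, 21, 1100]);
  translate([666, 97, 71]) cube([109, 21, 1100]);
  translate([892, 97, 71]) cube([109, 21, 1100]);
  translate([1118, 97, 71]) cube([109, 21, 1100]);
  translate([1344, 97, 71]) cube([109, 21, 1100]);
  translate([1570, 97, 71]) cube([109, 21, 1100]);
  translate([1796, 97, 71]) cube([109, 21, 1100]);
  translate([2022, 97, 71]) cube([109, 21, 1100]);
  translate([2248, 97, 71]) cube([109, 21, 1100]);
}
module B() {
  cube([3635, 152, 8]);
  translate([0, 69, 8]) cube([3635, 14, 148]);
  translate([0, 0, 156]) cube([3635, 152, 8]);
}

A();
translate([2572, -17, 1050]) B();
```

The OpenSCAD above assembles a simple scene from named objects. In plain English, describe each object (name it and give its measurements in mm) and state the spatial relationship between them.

A is a fence section. Two 97×97 mm posts, 1214 mm tall, stand on the floor with a clear span of 2378 mm between their inner faces. Two horizontal rails of 97×96 mm section span the gap between the posts with their undersides at z = 162 mm and z = 872 mm, flush with the posts' −y face. 10 pickets, each 109 mm wide, 21 mm thick and 1100 mm tall, are fixed to the +y face of the rails with their bottoms at z = 71 mm, evenly spaced across the span with equal gaps (rounded down to the nearest mm) at the −x end and between each pair — any rounding remainder accumulates at the +x end.

B is an I-beam lying along x, 3635 mm long. Overall section height 164 mm. Two flanges 152 mm wide (y) and 8 mm thick, one on the floor and one at the top; a web 14 mm thick runs between them, centred on the flange width.

The I-beam is beside the fence section with their tops flush at z = 1214.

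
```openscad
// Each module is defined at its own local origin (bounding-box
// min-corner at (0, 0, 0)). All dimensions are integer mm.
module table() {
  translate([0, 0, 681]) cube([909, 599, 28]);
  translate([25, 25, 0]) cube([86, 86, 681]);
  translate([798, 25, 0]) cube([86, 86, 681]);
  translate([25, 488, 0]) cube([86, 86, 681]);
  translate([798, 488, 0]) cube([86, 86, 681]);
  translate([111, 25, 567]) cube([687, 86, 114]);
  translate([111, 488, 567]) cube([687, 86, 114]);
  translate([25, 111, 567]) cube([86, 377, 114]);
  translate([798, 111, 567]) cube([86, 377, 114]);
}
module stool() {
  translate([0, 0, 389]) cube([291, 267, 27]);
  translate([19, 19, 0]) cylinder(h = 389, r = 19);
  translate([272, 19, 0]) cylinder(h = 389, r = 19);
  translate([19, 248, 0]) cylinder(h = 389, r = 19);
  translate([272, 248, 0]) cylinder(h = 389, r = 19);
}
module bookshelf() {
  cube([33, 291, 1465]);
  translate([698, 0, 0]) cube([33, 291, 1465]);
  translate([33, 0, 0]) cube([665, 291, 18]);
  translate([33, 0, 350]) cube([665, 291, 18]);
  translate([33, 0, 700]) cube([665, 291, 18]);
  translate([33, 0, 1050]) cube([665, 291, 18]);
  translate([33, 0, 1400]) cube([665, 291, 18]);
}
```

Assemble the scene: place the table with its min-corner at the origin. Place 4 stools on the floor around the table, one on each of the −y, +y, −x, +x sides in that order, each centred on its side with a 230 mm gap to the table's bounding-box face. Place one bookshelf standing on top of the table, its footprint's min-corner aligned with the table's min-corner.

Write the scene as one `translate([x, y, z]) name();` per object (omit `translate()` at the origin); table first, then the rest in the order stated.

table();
translate([309, -497, 0]) stool();
translate([309, 829, 0]) stool();
translate([-521, 166, 0]) stool();
translate([1139, 166, 0]) stool();
translate([0, 0, 709]) bookshelf();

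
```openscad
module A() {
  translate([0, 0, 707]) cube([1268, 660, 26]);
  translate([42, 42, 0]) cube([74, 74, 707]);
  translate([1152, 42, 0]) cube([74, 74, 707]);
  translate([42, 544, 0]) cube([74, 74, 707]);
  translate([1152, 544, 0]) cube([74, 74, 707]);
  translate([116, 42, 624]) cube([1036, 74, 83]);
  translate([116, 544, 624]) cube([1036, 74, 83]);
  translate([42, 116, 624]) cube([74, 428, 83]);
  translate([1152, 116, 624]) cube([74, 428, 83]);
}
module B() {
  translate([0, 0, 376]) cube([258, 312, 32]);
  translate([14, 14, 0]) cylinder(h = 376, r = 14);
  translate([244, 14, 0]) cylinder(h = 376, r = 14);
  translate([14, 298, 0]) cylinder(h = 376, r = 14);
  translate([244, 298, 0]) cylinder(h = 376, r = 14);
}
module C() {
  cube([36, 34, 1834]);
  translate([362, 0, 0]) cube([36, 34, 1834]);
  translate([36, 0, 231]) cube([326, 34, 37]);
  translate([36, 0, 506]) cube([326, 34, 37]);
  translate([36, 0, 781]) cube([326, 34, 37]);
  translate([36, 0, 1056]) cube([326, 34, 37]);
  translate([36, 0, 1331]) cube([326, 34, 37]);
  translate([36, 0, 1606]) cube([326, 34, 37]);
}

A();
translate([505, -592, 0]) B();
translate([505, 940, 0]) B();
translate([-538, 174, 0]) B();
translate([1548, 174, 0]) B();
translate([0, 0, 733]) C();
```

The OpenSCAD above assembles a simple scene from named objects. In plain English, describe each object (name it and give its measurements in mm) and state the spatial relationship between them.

A is a rectangular dining table. The top is 1268×660×26 mm with its upper surface at z = 733 mm. It stands on four 74×74 mm square legs, each inset 42 mm from the nearest pair of top edges, running from the floor to the underside of the top. Four apron rails, 74 mm thick and 83 mm tall, run between adjacent legs with their top edges flush with the underside of the top and their outer faces flush with the legs' outer faces.

B is a four-legged stool. The seat is 258×312 mm, 32 mm thick, top at z = 408 mm. It stands on four round legs, each 28 mm in diameter, from z = 0 to the seat underside, each leg's axis is inset half a diameter from the nearest pair of seat edges (so the leg's bounding box is flush with the corner).

C is a straight ladder. Two 36×34 mm vertical rails, 1834 mm tall, stand 398 mm apart (outside-to-outside) with their front faces coplanar on the −y side. 6 rungs, each 34 mm deep and 37 mm tall, span between the inner faces of the rails, front faces flush with the rails. The lowest rung's underside is at z = 231 mm and rungs are spaced 275 mm apart (underside to underside).

Four stools sit around the table at the −y, +y, −x, +x sides. The ladder is on top of the table.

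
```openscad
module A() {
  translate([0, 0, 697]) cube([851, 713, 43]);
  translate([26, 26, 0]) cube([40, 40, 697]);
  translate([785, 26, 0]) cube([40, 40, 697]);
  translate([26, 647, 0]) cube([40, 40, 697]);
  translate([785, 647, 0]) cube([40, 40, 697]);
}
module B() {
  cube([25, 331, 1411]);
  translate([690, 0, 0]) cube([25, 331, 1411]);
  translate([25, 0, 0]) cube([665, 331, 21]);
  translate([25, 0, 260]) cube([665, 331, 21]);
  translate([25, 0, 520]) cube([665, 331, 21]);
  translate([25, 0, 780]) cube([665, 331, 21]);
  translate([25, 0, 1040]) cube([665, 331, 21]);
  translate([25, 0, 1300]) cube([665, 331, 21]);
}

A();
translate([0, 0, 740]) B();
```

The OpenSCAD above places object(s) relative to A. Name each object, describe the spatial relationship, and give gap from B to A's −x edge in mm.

The bookshelf's min-x is at 0; the table's min-x is 0; gap = 0 mm.

A is a table. B is a bookshelf. The bookshelf is on top of the table. The gap from the bookshelf to the table's −x edge is 0 mm.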